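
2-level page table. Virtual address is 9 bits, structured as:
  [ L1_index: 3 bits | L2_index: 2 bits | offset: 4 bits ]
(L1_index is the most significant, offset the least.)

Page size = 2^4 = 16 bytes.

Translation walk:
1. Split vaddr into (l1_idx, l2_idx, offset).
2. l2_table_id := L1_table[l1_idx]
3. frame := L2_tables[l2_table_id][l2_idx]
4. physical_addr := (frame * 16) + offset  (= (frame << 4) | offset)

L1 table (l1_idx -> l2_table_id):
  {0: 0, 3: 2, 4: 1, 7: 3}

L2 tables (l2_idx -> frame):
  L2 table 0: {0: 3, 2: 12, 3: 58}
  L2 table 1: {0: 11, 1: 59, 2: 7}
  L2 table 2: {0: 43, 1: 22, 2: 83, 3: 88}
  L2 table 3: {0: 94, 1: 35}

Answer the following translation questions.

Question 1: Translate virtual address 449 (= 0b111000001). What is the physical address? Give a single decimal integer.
vaddr = 449 = 0b111000001
Split: l1_idx=7, l2_idx=0, offset=1
L1[7] = 3
L2[3][0] = 94
paddr = 94 * 16 + 1 = 1505

Answer: 1505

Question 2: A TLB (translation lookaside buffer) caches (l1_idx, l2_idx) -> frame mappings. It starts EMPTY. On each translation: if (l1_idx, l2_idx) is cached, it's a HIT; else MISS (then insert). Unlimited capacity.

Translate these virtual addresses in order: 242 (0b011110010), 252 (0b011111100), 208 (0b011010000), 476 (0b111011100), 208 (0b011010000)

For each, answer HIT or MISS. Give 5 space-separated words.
Answer: MISS HIT MISS MISS HIT

Derivation:
vaddr=242: (3,3) not in TLB -> MISS, insert
vaddr=252: (3,3) in TLB -> HIT
vaddr=208: (3,1) not in TLB -> MISS, insert
vaddr=476: (7,1) not in TLB -> MISS, insert
vaddr=208: (3,1) in TLB -> HIT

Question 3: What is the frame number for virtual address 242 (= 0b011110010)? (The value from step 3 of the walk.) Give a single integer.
vaddr = 242: l1_idx=3, l2_idx=3
L1[3] = 2; L2[2][3] = 88

Answer: 88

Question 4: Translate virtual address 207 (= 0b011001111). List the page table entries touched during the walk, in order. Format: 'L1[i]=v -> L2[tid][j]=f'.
vaddr = 207 = 0b011001111
Split: l1_idx=3, l2_idx=0, offset=15

Answer: L1[3]=2 -> L2[2][0]=43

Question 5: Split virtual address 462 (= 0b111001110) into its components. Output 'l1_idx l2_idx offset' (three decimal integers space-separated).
vaddr = 462 = 0b111001110
  top 3 bits -> l1_idx = 7
  next 2 bits -> l2_idx = 0
  bottom 4 bits -> offset = 14

Answer: 7 0 14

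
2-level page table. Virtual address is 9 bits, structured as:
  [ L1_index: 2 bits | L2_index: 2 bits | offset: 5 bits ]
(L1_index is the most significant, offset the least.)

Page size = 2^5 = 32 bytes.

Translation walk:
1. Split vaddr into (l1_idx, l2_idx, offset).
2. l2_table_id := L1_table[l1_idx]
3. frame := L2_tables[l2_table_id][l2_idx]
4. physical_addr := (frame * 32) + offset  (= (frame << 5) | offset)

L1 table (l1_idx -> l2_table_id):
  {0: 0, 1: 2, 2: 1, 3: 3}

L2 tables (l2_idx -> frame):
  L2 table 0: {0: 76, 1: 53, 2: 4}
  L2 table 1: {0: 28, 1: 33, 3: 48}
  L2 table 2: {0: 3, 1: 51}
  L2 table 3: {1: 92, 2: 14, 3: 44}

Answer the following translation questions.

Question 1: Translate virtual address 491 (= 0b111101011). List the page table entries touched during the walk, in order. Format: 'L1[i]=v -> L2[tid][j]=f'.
vaddr = 491 = 0b111101011
Split: l1_idx=3, l2_idx=3, offset=11

Answer: L1[3]=3 -> L2[3][3]=44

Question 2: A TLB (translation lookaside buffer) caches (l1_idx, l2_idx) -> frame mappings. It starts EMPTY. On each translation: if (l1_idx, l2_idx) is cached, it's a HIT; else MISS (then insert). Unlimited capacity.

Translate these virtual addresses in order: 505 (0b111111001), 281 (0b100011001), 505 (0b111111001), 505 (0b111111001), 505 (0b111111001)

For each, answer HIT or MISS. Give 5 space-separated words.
vaddr=505: (3,3) not in TLB -> MISS, insert
vaddr=281: (2,0) not in TLB -> MISS, insert
vaddr=505: (3,3) in TLB -> HIT
vaddr=505: (3,3) in TLB -> HIT
vaddr=505: (3,3) in TLB -> HIT

Answer: MISS MISS HIT HIT HIT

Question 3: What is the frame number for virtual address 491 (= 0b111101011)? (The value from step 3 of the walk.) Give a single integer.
vaddr = 491: l1_idx=3, l2_idx=3
L1[3] = 3; L2[3][3] = 44

Answer: 44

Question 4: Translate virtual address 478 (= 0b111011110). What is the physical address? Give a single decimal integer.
Answer: 478

Derivation:
vaddr = 478 = 0b111011110
Split: l1_idx=3, l2_idx=2, offset=30
L1[3] = 3
L2[3][2] = 14
paddr = 14 * 32 + 30 = 478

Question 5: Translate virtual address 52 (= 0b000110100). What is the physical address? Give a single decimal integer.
vaddr = 52 = 0b000110100
Split: l1_idx=0, l2_idx=1, offset=20
L1[0] = 0
L2[0][1] = 53
paddr = 53 * 32 + 20 = 1716

Answer: 1716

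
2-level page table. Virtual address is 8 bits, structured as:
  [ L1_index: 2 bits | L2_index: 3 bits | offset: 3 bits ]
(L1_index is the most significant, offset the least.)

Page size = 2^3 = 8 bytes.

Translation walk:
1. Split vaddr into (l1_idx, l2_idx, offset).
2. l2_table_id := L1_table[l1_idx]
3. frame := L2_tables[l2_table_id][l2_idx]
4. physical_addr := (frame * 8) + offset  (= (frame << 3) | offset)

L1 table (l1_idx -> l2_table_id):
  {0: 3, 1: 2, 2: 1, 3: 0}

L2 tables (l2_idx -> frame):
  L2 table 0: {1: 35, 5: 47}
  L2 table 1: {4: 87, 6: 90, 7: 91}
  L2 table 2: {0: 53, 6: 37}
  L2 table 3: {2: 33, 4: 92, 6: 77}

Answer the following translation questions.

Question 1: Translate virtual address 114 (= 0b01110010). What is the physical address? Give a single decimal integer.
vaddr = 114 = 0b01110010
Split: l1_idx=1, l2_idx=6, offset=2
L1[1] = 2
L2[2][6] = 37
paddr = 37 * 8 + 2 = 298

Answer: 298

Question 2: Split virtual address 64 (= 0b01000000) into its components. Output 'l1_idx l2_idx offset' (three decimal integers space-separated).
vaddr = 64 = 0b01000000
  top 2 bits -> l1_idx = 1
  next 3 bits -> l2_idx = 0
  bottom 3 bits -> offset = 0

Answer: 1 0 0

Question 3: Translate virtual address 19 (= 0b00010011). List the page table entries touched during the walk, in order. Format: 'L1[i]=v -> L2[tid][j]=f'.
Answer: L1[0]=3 -> L2[3][2]=33

Derivation:
vaddr = 19 = 0b00010011
Split: l1_idx=0, l2_idx=2, offset=3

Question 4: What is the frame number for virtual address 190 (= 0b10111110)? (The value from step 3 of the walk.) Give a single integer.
Answer: 91

Derivation:
vaddr = 190: l1_idx=2, l2_idx=7
L1[2] = 1; L2[1][7] = 91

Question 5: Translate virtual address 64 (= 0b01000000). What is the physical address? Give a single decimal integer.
Answer: 424

Derivation:
vaddr = 64 = 0b01000000
Split: l1_idx=1, l2_idx=0, offset=0
L1[1] = 2
L2[2][0] = 53
paddr = 53 * 8 + 0 = 424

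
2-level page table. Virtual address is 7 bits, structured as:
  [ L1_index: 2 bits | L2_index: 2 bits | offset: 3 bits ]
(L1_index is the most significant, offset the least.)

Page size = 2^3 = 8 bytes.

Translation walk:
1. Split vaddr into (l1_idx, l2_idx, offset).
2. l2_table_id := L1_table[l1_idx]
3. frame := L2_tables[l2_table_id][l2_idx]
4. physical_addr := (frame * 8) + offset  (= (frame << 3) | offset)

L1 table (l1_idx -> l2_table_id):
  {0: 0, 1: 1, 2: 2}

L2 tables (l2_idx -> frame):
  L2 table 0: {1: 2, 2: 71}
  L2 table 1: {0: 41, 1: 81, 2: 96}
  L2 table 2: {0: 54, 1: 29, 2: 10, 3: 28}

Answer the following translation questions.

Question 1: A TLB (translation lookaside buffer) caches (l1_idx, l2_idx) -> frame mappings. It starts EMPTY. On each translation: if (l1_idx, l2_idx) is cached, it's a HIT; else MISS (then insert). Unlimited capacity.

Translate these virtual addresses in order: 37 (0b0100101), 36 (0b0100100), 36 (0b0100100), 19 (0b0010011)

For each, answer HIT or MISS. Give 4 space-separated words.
Answer: MISS HIT HIT MISS

Derivation:
vaddr=37: (1,0) not in TLB -> MISS, insert
vaddr=36: (1,0) in TLB -> HIT
vaddr=36: (1,0) in TLB -> HIT
vaddr=19: (0,2) not in TLB -> MISS, insert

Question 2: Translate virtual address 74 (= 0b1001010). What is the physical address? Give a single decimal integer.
vaddr = 74 = 0b1001010
Split: l1_idx=2, l2_idx=1, offset=2
L1[2] = 2
L2[2][1] = 29
paddr = 29 * 8 + 2 = 234

Answer: 234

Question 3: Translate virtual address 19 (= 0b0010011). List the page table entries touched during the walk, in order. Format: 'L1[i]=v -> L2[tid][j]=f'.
Answer: L1[0]=0 -> L2[0][2]=71

Derivation:
vaddr = 19 = 0b0010011
Split: l1_idx=0, l2_idx=2, offset=3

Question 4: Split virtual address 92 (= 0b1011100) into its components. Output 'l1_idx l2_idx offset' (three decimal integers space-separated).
vaddr = 92 = 0b1011100
  top 2 bits -> l1_idx = 2
  next 2 bits -> l2_idx = 3
  bottom 3 bits -> offset = 4

Answer: 2 3 4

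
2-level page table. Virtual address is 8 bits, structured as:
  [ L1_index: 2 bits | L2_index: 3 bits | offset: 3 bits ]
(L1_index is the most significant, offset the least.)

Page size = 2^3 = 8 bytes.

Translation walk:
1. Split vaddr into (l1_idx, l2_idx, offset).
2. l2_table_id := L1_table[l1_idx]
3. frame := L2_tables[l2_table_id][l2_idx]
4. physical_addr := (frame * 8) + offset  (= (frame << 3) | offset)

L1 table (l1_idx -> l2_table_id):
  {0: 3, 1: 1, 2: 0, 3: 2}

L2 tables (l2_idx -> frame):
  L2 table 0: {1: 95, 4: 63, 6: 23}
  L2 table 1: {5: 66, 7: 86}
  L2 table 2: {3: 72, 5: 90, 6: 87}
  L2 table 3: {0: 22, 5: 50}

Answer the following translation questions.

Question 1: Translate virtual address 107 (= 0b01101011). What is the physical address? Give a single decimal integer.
Answer: 531

Derivation:
vaddr = 107 = 0b01101011
Split: l1_idx=1, l2_idx=5, offset=3
L1[1] = 1
L2[1][5] = 66
paddr = 66 * 8 + 3 = 531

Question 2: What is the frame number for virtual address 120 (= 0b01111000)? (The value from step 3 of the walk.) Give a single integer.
Answer: 86

Derivation:
vaddr = 120: l1_idx=1, l2_idx=7
L1[1] = 1; L2[1][7] = 86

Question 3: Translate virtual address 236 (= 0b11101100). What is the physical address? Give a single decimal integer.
vaddr = 236 = 0b11101100
Split: l1_idx=3, l2_idx=5, offset=4
L1[3] = 2
L2[2][5] = 90
paddr = 90 * 8 + 4 = 724

Answer: 724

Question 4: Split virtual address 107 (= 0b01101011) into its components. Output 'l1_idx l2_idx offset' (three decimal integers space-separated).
vaddr = 107 = 0b01101011
  top 2 bits -> l1_idx = 1
  next 3 bits -> l2_idx = 5
  bottom 3 bits -> offset = 3

Answer: 1 5 3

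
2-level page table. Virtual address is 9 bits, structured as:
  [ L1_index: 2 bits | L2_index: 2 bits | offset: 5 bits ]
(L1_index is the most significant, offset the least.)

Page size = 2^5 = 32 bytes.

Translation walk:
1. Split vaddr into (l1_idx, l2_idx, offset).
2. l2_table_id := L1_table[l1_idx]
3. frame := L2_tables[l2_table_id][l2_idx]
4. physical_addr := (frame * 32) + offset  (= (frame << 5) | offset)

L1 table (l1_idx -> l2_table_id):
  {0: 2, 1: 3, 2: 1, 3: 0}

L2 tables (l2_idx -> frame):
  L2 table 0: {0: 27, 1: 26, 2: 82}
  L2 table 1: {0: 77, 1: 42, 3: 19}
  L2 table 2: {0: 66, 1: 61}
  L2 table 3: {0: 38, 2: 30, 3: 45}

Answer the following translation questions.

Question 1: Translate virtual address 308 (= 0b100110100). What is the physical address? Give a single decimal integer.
Answer: 1364

Derivation:
vaddr = 308 = 0b100110100
Split: l1_idx=2, l2_idx=1, offset=20
L1[2] = 1
L2[1][1] = 42
paddr = 42 * 32 + 20 = 1364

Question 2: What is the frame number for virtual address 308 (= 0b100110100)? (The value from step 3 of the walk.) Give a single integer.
Answer: 42

Derivation:
vaddr = 308: l1_idx=2, l2_idx=1
L1[2] = 1; L2[1][1] = 42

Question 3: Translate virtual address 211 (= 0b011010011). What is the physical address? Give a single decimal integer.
Answer: 979

Derivation:
vaddr = 211 = 0b011010011
Split: l1_idx=1, l2_idx=2, offset=19
L1[1] = 3
L2[3][2] = 30
paddr = 30 * 32 + 19 = 979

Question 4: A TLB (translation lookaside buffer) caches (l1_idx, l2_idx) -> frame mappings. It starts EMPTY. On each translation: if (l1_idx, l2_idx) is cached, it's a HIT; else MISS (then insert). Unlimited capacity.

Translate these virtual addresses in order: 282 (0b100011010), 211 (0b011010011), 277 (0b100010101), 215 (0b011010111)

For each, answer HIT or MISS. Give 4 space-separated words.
vaddr=282: (2,0) not in TLB -> MISS, insert
vaddr=211: (1,2) not in TLB -> MISS, insert
vaddr=277: (2,0) in TLB -> HIT
vaddr=215: (1,2) in TLB -> HIT

Answer: MISS MISS HIT HIT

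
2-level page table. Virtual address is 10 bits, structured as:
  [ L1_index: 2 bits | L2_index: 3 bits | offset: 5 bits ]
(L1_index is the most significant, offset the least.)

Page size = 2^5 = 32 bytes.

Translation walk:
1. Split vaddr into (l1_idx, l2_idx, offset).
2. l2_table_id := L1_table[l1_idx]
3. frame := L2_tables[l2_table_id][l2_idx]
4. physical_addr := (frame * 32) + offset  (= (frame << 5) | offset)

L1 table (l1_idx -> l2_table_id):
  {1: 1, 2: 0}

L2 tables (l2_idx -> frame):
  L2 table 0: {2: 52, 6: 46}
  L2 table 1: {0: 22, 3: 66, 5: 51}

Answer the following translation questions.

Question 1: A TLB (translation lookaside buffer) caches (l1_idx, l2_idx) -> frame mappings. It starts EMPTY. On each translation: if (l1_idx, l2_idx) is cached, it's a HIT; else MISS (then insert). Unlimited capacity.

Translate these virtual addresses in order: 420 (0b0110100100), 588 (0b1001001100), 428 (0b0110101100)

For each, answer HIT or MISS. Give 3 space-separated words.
vaddr=420: (1,5) not in TLB -> MISS, insert
vaddr=588: (2,2) not in TLB -> MISS, insert
vaddr=428: (1,5) in TLB -> HIT

Answer: MISS MISS HIT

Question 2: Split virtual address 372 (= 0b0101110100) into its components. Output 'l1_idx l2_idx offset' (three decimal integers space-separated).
vaddr = 372 = 0b0101110100
  top 2 bits -> l1_idx = 1
  next 3 bits -> l2_idx = 3
  bottom 5 bits -> offset = 20

Answer: 1 3 20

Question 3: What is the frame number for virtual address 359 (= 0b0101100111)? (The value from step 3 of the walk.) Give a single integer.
vaddr = 359: l1_idx=1, l2_idx=3
L1[1] = 1; L2[1][3] = 66

Answer: 66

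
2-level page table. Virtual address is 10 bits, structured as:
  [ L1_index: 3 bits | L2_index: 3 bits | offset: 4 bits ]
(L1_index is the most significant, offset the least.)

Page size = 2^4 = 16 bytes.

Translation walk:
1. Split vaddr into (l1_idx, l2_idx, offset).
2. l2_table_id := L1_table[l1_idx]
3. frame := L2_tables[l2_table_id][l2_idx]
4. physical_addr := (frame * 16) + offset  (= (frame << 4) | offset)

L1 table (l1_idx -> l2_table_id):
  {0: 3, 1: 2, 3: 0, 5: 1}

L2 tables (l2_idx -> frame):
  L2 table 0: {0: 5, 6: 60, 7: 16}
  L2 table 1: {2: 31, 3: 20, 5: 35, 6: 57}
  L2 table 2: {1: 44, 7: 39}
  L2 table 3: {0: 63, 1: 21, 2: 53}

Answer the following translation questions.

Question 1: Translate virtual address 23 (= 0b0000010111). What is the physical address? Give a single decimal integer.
Answer: 343

Derivation:
vaddr = 23 = 0b0000010111
Split: l1_idx=0, l2_idx=1, offset=7
L1[0] = 3
L2[3][1] = 21
paddr = 21 * 16 + 7 = 343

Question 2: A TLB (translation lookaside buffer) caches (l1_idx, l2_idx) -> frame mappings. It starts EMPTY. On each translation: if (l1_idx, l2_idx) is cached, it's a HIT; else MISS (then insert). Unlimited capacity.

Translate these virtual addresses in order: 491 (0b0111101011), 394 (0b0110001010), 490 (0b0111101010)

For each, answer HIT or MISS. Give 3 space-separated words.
vaddr=491: (3,6) not in TLB -> MISS, insert
vaddr=394: (3,0) not in TLB -> MISS, insert
vaddr=490: (3,6) in TLB -> HIT

Answer: MISS MISS HIT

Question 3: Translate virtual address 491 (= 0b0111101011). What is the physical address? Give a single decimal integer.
vaddr = 491 = 0b0111101011
Split: l1_idx=3, l2_idx=6, offset=11
L1[3] = 0
L2[0][6] = 60
paddr = 60 * 16 + 11 = 971

Answer: 971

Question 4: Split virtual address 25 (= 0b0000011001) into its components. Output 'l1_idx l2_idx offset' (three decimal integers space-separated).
Answer: 0 1 9

Derivation:
vaddr = 25 = 0b0000011001
  top 3 bits -> l1_idx = 0
  next 3 bits -> l2_idx = 1
  bottom 4 bits -> offset = 9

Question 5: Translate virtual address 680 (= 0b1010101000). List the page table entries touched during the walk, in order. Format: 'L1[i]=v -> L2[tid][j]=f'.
Answer: L1[5]=1 -> L2[1][2]=31

Derivation:
vaddr = 680 = 0b1010101000
Split: l1_idx=5, l2_idx=2, offset=8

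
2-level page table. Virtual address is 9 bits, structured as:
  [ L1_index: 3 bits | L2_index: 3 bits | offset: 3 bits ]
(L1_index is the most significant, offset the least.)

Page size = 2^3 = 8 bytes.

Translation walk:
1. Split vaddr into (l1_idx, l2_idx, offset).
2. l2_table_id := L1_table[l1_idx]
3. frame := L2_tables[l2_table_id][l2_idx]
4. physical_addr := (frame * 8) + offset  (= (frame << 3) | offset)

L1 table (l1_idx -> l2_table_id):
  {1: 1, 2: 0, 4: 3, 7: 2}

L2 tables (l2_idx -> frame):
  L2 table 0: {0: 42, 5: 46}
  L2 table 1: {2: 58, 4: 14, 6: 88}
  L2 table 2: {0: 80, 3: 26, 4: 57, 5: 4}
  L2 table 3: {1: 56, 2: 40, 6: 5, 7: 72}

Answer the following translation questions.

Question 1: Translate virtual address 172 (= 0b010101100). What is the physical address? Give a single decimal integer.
vaddr = 172 = 0b010101100
Split: l1_idx=2, l2_idx=5, offset=4
L1[2] = 0
L2[0][5] = 46
paddr = 46 * 8 + 4 = 372

Answer: 372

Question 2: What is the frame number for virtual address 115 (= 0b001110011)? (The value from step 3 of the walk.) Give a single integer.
Answer: 88

Derivation:
vaddr = 115: l1_idx=1, l2_idx=6
L1[1] = 1; L2[1][6] = 88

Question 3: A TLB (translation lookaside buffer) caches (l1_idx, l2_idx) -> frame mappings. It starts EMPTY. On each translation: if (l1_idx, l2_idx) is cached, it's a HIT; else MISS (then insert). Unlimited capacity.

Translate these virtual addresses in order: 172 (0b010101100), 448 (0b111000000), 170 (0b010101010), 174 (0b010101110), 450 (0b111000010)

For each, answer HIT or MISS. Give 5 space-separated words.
vaddr=172: (2,5) not in TLB -> MISS, insert
vaddr=448: (7,0) not in TLB -> MISS, insert
vaddr=170: (2,5) in TLB -> HIT
vaddr=174: (2,5) in TLB -> HIT
vaddr=450: (7,0) in TLB -> HIT

Answer: MISS MISS HIT HIT HIT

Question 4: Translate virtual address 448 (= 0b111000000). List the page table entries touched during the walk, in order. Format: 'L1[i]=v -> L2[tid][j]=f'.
Answer: L1[7]=2 -> L2[2][0]=80

Derivation:
vaddr = 448 = 0b111000000
Split: l1_idx=7, l2_idx=0, offset=0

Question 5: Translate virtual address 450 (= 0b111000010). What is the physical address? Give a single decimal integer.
vaddr = 450 = 0b111000010
Split: l1_idx=7, l2_idx=0, offset=2
L1[7] = 2
L2[2][0] = 80
paddr = 80 * 8 + 2 = 642

Answer: 642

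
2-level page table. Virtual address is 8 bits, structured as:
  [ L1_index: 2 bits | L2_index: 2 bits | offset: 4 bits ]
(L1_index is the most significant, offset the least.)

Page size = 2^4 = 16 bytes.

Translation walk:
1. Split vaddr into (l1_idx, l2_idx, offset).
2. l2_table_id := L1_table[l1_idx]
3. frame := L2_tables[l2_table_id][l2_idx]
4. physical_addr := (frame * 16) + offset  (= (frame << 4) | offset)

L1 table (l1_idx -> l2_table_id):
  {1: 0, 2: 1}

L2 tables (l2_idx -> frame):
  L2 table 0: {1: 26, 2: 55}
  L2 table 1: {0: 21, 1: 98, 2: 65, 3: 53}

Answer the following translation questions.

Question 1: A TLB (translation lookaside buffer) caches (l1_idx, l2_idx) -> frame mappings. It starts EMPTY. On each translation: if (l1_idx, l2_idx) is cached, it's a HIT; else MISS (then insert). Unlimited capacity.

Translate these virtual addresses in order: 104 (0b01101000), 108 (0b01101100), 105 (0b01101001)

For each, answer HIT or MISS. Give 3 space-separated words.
vaddr=104: (1,2) not in TLB -> MISS, insert
vaddr=108: (1,2) in TLB -> HIT
vaddr=105: (1,2) in TLB -> HIT

Answer: MISS HIT HIT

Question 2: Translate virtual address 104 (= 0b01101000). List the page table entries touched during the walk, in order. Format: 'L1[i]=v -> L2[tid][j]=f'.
Answer: L1[1]=0 -> L2[0][2]=55

Derivation:
vaddr = 104 = 0b01101000
Split: l1_idx=1, l2_idx=2, offset=8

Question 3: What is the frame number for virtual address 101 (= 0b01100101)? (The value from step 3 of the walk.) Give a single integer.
vaddr = 101: l1_idx=1, l2_idx=2
L1[1] = 0; L2[0][2] = 55

Answer: 55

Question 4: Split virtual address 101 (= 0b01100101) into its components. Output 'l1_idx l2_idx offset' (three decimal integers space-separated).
vaddr = 101 = 0b01100101
  top 2 bits -> l1_idx = 1
  next 2 bits -> l2_idx = 2
  bottom 4 bits -> offset = 5

Answer: 1 2 5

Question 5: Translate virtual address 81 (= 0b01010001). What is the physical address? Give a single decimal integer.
Answer: 417

Derivation:
vaddr = 81 = 0b01010001
Split: l1_idx=1, l2_idx=1, offset=1
L1[1] = 0
L2[0][1] = 26
paddr = 26 * 16 + 1 = 417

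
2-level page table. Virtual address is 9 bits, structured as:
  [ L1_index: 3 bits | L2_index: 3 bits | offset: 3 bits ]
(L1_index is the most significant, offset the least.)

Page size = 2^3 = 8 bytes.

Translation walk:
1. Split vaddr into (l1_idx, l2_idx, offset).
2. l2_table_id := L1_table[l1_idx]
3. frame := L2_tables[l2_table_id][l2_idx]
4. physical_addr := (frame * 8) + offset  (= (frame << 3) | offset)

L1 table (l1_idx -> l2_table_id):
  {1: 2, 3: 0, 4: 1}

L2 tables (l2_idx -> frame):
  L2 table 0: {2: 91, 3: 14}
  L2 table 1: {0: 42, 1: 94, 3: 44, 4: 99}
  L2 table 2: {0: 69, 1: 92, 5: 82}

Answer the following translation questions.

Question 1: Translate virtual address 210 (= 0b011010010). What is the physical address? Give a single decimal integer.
Answer: 730

Derivation:
vaddr = 210 = 0b011010010
Split: l1_idx=3, l2_idx=2, offset=2
L1[3] = 0
L2[0][2] = 91
paddr = 91 * 8 + 2 = 730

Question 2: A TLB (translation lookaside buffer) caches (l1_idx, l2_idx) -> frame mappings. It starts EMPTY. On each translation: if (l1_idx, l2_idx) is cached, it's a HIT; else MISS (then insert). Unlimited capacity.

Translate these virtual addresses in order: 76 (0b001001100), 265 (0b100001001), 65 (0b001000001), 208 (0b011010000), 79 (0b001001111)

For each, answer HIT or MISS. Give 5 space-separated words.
Answer: MISS MISS MISS MISS HIT

Derivation:
vaddr=76: (1,1) not in TLB -> MISS, insert
vaddr=265: (4,1) not in TLB -> MISS, insert
vaddr=65: (1,0) not in TLB -> MISS, insert
vaddr=208: (3,2) not in TLB -> MISS, insert
vaddr=79: (1,1) in TLB -> HIT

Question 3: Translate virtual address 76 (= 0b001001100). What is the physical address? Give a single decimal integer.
vaddr = 76 = 0b001001100
Split: l1_idx=1, l2_idx=1, offset=4
L1[1] = 2
L2[2][1] = 92
paddr = 92 * 8 + 4 = 740

Answer: 740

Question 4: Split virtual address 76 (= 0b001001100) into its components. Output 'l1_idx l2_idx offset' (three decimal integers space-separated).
vaddr = 76 = 0b001001100
  top 3 bits -> l1_idx = 1
  next 3 bits -> l2_idx = 1
  bottom 3 bits -> offset = 4

Answer: 1 1 4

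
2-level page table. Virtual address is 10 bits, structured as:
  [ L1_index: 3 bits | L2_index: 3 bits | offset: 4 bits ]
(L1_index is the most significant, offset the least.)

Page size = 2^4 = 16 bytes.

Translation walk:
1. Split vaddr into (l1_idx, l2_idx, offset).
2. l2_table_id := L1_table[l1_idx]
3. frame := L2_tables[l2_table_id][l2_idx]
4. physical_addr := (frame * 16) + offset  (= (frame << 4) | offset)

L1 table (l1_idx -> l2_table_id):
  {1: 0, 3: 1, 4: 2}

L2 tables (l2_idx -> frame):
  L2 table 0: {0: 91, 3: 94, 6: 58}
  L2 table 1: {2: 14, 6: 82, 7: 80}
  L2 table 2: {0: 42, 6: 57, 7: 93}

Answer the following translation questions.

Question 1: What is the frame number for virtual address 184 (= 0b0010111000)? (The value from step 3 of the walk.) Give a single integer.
Answer: 94

Derivation:
vaddr = 184: l1_idx=1, l2_idx=3
L1[1] = 0; L2[0][3] = 94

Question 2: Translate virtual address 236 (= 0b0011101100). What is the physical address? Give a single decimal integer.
Answer: 940

Derivation:
vaddr = 236 = 0b0011101100
Split: l1_idx=1, l2_idx=6, offset=12
L1[1] = 0
L2[0][6] = 58
paddr = 58 * 16 + 12 = 940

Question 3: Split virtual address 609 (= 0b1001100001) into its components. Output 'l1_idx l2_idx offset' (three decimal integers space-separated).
vaddr = 609 = 0b1001100001
  top 3 bits -> l1_idx = 4
  next 3 bits -> l2_idx = 6
  bottom 4 bits -> offset = 1

Answer: 4 6 1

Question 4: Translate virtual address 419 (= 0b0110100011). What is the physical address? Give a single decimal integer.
Answer: 227

Derivation:
vaddr = 419 = 0b0110100011
Split: l1_idx=3, l2_idx=2, offset=3
L1[3] = 1
L2[1][2] = 14
paddr = 14 * 16 + 3 = 227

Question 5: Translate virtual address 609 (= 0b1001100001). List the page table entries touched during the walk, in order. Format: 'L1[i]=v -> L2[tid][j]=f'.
vaddr = 609 = 0b1001100001
Split: l1_idx=4, l2_idx=6, offset=1

Answer: L1[4]=2 -> L2[2][6]=57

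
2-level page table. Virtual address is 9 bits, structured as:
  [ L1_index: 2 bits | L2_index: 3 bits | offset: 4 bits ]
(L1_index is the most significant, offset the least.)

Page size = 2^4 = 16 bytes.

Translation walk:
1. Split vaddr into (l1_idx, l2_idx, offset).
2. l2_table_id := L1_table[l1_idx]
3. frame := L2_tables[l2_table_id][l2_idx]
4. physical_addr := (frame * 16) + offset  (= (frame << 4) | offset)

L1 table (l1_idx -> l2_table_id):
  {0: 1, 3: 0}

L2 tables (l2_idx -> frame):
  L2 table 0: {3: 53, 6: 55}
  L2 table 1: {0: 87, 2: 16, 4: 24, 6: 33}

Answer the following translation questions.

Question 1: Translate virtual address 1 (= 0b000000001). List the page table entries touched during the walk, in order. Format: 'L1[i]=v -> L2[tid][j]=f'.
Answer: L1[0]=1 -> L2[1][0]=87

Derivation:
vaddr = 1 = 0b000000001
Split: l1_idx=0, l2_idx=0, offset=1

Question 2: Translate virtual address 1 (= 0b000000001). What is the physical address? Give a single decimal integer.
Answer: 1393

Derivation:
vaddr = 1 = 0b000000001
Split: l1_idx=0, l2_idx=0, offset=1
L1[0] = 1
L2[1][0] = 87
paddr = 87 * 16 + 1 = 1393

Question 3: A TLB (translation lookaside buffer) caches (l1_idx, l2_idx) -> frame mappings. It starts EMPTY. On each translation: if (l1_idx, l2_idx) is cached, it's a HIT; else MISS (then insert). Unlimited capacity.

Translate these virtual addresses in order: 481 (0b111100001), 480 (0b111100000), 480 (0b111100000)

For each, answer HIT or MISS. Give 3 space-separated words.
vaddr=481: (3,6) not in TLB -> MISS, insert
vaddr=480: (3,6) in TLB -> HIT
vaddr=480: (3,6) in TLB -> HIT

Answer: MISS HIT HIT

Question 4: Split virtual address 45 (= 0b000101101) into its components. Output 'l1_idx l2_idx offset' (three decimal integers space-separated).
vaddr = 45 = 0b000101101
  top 2 bits -> l1_idx = 0
  next 3 bits -> l2_idx = 2
  bottom 4 bits -> offset = 13

Answer: 0 2 13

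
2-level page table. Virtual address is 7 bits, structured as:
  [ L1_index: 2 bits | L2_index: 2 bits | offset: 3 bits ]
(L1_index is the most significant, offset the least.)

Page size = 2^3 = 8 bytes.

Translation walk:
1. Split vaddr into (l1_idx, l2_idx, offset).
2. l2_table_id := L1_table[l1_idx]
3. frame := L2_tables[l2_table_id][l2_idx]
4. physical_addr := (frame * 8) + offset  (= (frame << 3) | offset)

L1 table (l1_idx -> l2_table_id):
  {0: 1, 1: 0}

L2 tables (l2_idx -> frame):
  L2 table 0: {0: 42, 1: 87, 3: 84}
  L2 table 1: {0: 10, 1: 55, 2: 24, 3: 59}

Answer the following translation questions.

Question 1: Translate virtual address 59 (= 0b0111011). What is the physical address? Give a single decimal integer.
vaddr = 59 = 0b0111011
Split: l1_idx=1, l2_idx=3, offset=3
L1[1] = 0
L2[0][3] = 84
paddr = 84 * 8 + 3 = 675

Answer: 675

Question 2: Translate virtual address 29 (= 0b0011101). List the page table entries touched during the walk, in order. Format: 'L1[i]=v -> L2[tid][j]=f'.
vaddr = 29 = 0b0011101
Split: l1_idx=0, l2_idx=3, offset=5

Answer: L1[0]=1 -> L2[1][3]=59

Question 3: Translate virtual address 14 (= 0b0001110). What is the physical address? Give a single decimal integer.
vaddr = 14 = 0b0001110
Split: l1_idx=0, l2_idx=1, offset=6
L1[0] = 1
L2[1][1] = 55
paddr = 55 * 8 + 6 = 446

Answer: 446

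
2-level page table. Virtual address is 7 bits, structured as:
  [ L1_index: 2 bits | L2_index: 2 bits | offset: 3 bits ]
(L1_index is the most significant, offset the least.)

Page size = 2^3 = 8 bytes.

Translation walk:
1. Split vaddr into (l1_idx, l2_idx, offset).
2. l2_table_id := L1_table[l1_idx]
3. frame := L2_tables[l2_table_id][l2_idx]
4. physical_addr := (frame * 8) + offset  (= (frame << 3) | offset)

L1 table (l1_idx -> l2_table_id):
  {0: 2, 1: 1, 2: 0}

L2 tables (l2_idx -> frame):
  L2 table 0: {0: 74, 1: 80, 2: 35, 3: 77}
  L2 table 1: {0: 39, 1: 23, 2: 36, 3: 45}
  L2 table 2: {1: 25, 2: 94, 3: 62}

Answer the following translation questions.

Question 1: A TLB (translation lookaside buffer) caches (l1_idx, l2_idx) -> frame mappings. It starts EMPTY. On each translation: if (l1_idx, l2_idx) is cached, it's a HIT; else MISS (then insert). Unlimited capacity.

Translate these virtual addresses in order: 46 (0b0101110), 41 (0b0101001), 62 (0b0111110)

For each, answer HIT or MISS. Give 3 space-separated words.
vaddr=46: (1,1) not in TLB -> MISS, insert
vaddr=41: (1,1) in TLB -> HIT
vaddr=62: (1,3) not in TLB -> MISS, insert

Answer: MISS HIT MISS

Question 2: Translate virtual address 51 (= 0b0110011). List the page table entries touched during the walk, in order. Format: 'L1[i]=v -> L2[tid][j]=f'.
Answer: L1[1]=1 -> L2[1][2]=36

Derivation:
vaddr = 51 = 0b0110011
Split: l1_idx=1, l2_idx=2, offset=3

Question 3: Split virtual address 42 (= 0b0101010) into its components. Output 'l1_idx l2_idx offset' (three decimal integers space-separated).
vaddr = 42 = 0b0101010
  top 2 bits -> l1_idx = 1
  next 2 bits -> l2_idx = 1
  bottom 3 bits -> offset = 2

Answer: 1 1 2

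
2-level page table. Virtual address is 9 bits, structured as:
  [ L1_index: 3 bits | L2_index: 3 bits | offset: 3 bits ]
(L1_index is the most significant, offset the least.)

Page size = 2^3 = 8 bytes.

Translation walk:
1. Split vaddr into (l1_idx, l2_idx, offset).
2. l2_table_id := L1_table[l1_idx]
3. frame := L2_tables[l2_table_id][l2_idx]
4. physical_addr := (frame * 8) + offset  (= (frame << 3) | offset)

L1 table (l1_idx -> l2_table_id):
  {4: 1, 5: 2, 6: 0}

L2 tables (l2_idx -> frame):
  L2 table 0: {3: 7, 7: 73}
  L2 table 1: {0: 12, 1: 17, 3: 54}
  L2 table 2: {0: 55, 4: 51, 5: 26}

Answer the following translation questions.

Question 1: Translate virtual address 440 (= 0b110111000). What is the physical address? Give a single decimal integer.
vaddr = 440 = 0b110111000
Split: l1_idx=6, l2_idx=7, offset=0
L1[6] = 0
L2[0][7] = 73
paddr = 73 * 8 + 0 = 584

Answer: 584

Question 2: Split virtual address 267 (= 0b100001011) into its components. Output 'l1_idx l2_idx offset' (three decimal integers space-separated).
Answer: 4 1 3

Derivation:
vaddr = 267 = 0b100001011
  top 3 bits -> l1_idx = 4
  next 3 bits -> l2_idx = 1
  bottom 3 bits -> offset = 3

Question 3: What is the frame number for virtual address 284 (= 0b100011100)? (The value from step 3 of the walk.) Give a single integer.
vaddr = 284: l1_idx=4, l2_idx=3
L1[4] = 1; L2[1][3] = 54

Answer: 54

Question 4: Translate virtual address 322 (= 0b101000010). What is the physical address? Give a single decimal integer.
Answer: 442

Derivation:
vaddr = 322 = 0b101000010
Split: l1_idx=5, l2_idx=0, offset=2
L1[5] = 2
L2[2][0] = 55
paddr = 55 * 8 + 2 = 442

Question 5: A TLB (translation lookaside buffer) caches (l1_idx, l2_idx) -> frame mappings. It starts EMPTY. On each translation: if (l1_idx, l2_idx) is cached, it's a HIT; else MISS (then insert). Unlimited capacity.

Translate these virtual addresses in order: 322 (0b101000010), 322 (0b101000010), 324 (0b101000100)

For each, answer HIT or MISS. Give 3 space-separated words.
Answer: MISS HIT HIT

Derivation:
vaddr=322: (5,0) not in TLB -> MISS, insert
vaddr=322: (5,0) in TLB -> HIT
vaddr=324: (5,0) in TLB -> HIT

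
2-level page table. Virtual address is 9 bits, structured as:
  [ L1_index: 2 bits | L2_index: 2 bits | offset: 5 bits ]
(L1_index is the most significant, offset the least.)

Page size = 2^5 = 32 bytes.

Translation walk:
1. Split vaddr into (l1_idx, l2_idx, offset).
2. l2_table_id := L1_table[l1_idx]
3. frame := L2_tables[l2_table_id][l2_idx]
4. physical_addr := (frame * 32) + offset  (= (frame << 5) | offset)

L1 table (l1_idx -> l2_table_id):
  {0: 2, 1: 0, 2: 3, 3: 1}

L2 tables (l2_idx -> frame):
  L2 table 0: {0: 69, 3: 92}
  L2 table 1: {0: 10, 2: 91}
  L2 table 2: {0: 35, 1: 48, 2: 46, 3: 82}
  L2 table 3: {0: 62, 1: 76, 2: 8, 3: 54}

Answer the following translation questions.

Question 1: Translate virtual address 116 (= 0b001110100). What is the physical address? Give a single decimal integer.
vaddr = 116 = 0b001110100
Split: l1_idx=0, l2_idx=3, offset=20
L1[0] = 2
L2[2][3] = 82
paddr = 82 * 32 + 20 = 2644

Answer: 2644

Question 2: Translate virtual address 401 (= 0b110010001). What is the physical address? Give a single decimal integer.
vaddr = 401 = 0b110010001
Split: l1_idx=3, l2_idx=0, offset=17
L1[3] = 1
L2[1][0] = 10
paddr = 10 * 32 + 17 = 337

Answer: 337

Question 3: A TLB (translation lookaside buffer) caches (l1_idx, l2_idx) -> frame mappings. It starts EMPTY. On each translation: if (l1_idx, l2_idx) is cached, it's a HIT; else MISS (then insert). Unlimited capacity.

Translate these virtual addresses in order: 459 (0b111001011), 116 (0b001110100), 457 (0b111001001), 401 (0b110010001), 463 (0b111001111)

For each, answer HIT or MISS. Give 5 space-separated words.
Answer: MISS MISS HIT MISS HIT

Derivation:
vaddr=459: (3,2) not in TLB -> MISS, insert
vaddr=116: (0,3) not in TLB -> MISS, insert
vaddr=457: (3,2) in TLB -> HIT
vaddr=401: (3,0) not in TLB -> MISS, insert
vaddr=463: (3,2) in TLB -> HIT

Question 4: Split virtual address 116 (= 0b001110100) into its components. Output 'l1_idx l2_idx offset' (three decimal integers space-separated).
vaddr = 116 = 0b001110100
  top 2 bits -> l1_idx = 0
  next 2 bits -> l2_idx = 3
  bottom 5 bits -> offset = 20

Answer: 0 3 20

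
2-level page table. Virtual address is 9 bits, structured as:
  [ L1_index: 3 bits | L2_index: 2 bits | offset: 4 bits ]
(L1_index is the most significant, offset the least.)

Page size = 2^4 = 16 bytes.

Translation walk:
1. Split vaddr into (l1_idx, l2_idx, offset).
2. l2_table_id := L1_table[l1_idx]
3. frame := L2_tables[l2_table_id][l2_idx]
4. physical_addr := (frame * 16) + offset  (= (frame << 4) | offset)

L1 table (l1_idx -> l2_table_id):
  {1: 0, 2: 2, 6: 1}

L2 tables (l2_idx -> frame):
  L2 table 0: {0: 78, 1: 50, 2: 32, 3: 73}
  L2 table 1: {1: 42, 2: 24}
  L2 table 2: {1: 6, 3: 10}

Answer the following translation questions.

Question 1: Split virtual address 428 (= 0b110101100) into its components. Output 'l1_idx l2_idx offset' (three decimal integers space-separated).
vaddr = 428 = 0b110101100
  top 3 bits -> l1_idx = 6
  next 2 bits -> l2_idx = 2
  bottom 4 bits -> offset = 12

Answer: 6 2 12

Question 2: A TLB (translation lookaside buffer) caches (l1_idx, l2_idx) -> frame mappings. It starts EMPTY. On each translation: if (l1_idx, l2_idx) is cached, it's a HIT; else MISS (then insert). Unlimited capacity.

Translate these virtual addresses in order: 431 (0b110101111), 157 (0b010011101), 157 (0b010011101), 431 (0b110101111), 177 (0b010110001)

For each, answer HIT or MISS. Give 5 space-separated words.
Answer: MISS MISS HIT HIT MISS

Derivation:
vaddr=431: (6,2) not in TLB -> MISS, insert
vaddr=157: (2,1) not in TLB -> MISS, insert
vaddr=157: (2,1) in TLB -> HIT
vaddr=431: (6,2) in TLB -> HIT
vaddr=177: (2,3) not in TLB -> MISS, insert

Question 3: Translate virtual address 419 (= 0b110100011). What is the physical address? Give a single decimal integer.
vaddr = 419 = 0b110100011
Split: l1_idx=6, l2_idx=2, offset=3
L1[6] = 1
L2[1][2] = 24
paddr = 24 * 16 + 3 = 387

Answer: 387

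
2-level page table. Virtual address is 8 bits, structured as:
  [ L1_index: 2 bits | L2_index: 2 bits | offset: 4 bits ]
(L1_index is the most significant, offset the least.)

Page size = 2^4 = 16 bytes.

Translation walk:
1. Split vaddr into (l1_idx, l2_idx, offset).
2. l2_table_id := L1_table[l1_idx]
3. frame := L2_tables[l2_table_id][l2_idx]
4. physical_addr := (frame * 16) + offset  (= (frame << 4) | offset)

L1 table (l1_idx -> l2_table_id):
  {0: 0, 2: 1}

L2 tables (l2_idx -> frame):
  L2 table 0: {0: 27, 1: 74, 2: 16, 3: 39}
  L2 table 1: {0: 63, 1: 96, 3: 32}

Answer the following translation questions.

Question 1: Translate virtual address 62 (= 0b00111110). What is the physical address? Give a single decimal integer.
Answer: 638

Derivation:
vaddr = 62 = 0b00111110
Split: l1_idx=0, l2_idx=3, offset=14
L1[0] = 0
L2[0][3] = 39
paddr = 39 * 16 + 14 = 638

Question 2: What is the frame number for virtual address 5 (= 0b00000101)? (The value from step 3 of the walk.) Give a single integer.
Answer: 27

Derivation:
vaddr = 5: l1_idx=0, l2_idx=0
L1[0] = 0; L2[0][0] = 27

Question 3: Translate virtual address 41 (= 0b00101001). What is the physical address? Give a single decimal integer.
vaddr = 41 = 0b00101001
Split: l1_idx=0, l2_idx=2, offset=9
L1[0] = 0
L2[0][2] = 16
paddr = 16 * 16 + 9 = 265

Answer: 265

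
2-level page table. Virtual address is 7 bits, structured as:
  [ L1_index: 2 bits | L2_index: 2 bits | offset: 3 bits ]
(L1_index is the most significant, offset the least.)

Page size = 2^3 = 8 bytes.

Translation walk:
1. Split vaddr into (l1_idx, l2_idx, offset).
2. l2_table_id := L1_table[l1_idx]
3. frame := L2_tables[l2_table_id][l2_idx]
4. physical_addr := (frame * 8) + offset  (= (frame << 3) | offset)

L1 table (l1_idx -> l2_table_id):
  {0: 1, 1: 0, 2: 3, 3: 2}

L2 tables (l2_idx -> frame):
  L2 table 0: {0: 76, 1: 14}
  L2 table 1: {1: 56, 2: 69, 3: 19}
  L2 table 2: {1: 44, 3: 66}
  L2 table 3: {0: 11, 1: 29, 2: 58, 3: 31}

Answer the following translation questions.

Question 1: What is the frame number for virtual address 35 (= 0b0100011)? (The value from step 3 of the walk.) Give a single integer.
vaddr = 35: l1_idx=1, l2_idx=0
L1[1] = 0; L2[0][0] = 76

Answer: 76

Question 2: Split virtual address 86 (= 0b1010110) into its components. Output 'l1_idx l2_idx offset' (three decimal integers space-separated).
vaddr = 86 = 0b1010110
  top 2 bits -> l1_idx = 2
  next 2 bits -> l2_idx = 2
  bottom 3 bits -> offset = 6

Answer: 2 2 6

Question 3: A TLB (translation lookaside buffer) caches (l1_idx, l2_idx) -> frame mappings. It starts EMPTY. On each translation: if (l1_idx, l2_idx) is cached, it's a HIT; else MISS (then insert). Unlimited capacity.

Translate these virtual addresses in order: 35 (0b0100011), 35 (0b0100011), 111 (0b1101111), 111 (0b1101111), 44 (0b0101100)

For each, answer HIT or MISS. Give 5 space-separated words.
Answer: MISS HIT MISS HIT MISS

Derivation:
vaddr=35: (1,0) not in TLB -> MISS, insert
vaddr=35: (1,0) in TLB -> HIT
vaddr=111: (3,1) not in TLB -> MISS, insert
vaddr=111: (3,1) in TLB -> HIT
vaddr=44: (1,1) not in TLB -> MISS, insert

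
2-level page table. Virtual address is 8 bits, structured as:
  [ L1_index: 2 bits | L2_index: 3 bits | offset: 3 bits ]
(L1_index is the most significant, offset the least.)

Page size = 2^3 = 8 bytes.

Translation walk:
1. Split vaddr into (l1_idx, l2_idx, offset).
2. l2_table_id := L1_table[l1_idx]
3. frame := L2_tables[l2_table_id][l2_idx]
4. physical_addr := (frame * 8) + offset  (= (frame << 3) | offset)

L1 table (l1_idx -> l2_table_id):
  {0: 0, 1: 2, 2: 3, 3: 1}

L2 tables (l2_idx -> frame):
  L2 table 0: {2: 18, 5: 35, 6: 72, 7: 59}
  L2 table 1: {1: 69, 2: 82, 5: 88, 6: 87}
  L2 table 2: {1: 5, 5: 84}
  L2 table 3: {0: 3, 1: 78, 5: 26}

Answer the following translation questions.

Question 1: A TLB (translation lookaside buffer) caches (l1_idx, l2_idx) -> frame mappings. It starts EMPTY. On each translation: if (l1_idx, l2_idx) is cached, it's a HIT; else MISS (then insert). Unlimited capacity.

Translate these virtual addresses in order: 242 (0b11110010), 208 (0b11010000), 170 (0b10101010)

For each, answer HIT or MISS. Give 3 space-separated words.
Answer: MISS MISS MISS

Derivation:
vaddr=242: (3,6) not in TLB -> MISS, insert
vaddr=208: (3,2) not in TLB -> MISS, insert
vaddr=170: (2,5) not in TLB -> MISS, insert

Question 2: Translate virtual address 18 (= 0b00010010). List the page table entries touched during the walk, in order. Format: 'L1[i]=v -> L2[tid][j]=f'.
vaddr = 18 = 0b00010010
Split: l1_idx=0, l2_idx=2, offset=2

Answer: L1[0]=0 -> L2[0][2]=18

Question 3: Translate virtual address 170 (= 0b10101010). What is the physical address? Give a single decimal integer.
vaddr = 170 = 0b10101010
Split: l1_idx=2, l2_idx=5, offset=2
L1[2] = 3
L2[3][5] = 26
paddr = 26 * 8 + 2 = 210

Answer: 210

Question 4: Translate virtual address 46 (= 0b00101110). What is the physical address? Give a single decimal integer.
Answer: 286

Derivation:
vaddr = 46 = 0b00101110
Split: l1_idx=0, l2_idx=5, offset=6
L1[0] = 0
L2[0][5] = 35
paddr = 35 * 8 + 6 = 286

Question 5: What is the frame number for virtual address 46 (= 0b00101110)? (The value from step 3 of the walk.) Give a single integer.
Answer: 35

Derivation:
vaddr = 46: l1_idx=0, l2_idx=5
L1[0] = 0; L2[0][5] = 35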